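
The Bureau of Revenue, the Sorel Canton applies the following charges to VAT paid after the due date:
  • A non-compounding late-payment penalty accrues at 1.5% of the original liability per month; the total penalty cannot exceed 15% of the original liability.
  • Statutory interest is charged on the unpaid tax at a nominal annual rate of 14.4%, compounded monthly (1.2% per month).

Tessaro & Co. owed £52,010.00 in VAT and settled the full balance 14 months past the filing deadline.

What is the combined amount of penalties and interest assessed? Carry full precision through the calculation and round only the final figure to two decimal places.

£17,254.54

Penalty (uncapped): 14 × 1.5% × £52,010.00 = £10,922.10; cap = 15% × £52,010.00 = £7,801.50 → penalty = £7,801.50
Interest: £52,010.00 × ((1 + 0.012)^14 − 1) = £52,010.00 × 0.1817543… = £9,453.0389…
Penalties + interest = £7,801.5000 + £9,453.0389… = £17,254.54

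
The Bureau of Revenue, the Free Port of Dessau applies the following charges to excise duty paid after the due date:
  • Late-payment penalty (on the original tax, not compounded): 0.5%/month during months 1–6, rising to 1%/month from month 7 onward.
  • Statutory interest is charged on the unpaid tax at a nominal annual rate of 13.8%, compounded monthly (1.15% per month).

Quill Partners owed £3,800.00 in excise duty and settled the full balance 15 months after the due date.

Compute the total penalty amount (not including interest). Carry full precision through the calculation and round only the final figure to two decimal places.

Penalty, months 1–6: 6 × 0.5% × £3,800.00 = £114.00
Penalty, months 7–15: 9 × 1% × £3,800.00 = £342.00
Total penalty = £114.00 + £342.00 = £456.00

£456.00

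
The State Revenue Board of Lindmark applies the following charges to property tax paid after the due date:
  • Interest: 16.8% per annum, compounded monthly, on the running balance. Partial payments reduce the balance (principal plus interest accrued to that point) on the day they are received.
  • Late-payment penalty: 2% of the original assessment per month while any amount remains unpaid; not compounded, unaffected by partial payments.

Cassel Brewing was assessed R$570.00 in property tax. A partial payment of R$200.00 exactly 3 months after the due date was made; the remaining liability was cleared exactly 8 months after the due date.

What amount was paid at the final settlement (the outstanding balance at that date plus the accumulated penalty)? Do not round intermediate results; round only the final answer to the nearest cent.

R$513.86

Monthly rate = 16.8% ÷ 12 = 1.4%
Balance at month 3: R$570.0000 × (1 + 0.014)^3 = R$594.2767…
After R$200.00 payment: R$594.2767… − R$200.00 = R$394.2767…
Balance at month 8: R$394.2767… × (1 + 0.014)^5 = R$422.6598…
Penalty: 8 × 2% × R$570.00 = R$91.20
Final settlement = outstanding balance + penalty = R$422.6598… + R$91.20 = R$513.86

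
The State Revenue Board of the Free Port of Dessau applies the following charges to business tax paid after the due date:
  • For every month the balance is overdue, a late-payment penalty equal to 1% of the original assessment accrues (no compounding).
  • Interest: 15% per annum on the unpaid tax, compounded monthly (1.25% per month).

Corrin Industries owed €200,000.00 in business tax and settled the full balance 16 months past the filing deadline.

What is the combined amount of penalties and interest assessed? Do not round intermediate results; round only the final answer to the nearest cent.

€75,977.91

Late-payment penalty = 1% × €200,000.00 × 16 mo = €32,000.00
Interest: €200,000.00 × ((1 + 0.0125)^16 − 1) = €200,000.00 × 0.2198895… = €43,977.9095…
Penalties + interest = €32,000.0000 + €43,977.9095… = €75,977.91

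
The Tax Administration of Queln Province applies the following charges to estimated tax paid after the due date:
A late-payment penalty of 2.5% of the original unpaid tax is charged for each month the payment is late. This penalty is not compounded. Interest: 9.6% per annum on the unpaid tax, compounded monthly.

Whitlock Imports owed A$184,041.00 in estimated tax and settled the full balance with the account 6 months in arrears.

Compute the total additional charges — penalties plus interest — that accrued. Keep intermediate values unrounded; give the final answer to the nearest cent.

Late-payment penalty = 2.5% × A$184,041.00 × 6 mo = A$27,606.15
Interest (9.6%/yr ÷ 12 = 0.8%/month): A$184,041.00 × ((1 + 0.008)^6 − 1) = A$9,012.5433…
Penalties + interest = A$27,606.1500 + A$9,012.5433… = A$36,618.69

A$36,618.69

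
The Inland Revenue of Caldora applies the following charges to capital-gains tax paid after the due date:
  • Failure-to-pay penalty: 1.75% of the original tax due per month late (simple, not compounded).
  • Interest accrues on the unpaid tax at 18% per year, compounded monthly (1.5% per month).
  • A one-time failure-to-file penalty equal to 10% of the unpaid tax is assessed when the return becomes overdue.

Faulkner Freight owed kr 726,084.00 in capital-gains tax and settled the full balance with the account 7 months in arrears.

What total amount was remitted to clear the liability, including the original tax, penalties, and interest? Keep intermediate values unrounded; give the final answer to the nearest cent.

kr 967,394.32

Failure-to-file penalty: 10% × kr 726,084.00 = kr 72,608.40
Failure-to-pay penalty: 7 × 1.75% × kr 726,084.00 = kr 88,945.29
Interest: kr 726,084.00 × ((1 + 0.015)^7 − 1) = kr 726,084.00 × 0.1098449… = kr 79,756.6337…
Total = kr 726,084.00 + kr 161,553.6900 + kr 79,756.6337… = kr 967,394.32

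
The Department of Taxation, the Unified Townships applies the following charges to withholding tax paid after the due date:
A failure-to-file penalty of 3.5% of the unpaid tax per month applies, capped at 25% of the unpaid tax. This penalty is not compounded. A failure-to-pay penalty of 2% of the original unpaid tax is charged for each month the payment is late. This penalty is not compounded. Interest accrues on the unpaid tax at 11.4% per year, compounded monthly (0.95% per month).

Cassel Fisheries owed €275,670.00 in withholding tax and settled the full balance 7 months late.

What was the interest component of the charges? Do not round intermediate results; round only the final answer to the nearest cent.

€18,862.87

Interest: €275,670.00 × ((1 + 0.0095)^7 − 1) = €275,670.00 × 0.0684255… = €18,862.8699…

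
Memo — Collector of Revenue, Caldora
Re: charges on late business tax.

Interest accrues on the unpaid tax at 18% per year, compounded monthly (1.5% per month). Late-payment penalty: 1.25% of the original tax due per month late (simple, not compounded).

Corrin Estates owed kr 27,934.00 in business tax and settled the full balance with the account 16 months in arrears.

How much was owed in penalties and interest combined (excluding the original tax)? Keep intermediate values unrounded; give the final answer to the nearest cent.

kr 13,100.64

Late-payment penalty = 1.25% × kr 27,934.00 × 16 mo = kr 5,586.80
Interest: kr 27,934.00 × ((1 + 0.015)^16 − 1) = kr 27,934.00 × 0.2689855… = kr 7,513.8423…
Penalties + interest = kr 5,586.8000 + kr 7,513.8423… = kr 13,100.64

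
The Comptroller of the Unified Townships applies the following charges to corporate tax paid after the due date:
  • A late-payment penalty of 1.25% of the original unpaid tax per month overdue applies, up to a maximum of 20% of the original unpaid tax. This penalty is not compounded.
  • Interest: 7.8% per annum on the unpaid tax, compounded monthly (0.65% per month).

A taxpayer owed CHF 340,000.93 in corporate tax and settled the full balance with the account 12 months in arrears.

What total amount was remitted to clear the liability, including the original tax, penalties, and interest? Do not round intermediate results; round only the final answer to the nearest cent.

Penalty: 12 × 1.25% × CHF 340,000.93 = CHF 51,000.14… (below the 20% cap of CHF 68,000.19…)
Interest: CHF 340,000.93 × ((1 + 0.0065)^12 − 1) = CHF 340,000.93 × 0.0808498… = CHF 27,489.0107…
Total = CHF 340,000.93 + CHF 51,000.1395 + CHF 27,489.0107… = CHF 418,490.08

CHF 418,490.08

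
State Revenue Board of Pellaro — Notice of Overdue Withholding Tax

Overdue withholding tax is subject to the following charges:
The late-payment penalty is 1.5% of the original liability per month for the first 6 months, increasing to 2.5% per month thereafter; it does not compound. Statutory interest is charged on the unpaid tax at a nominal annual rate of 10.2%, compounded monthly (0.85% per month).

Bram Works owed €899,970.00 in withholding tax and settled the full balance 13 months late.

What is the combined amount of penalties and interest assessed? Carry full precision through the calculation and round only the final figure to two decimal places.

Penalty, months 1–6: 6 × 1.5% × €899,970.00 = €80,997.30
Penalty, months 7–13: 7 × 2.5% × €899,970.00 = €157,494.75
Interest: €899,970.00 × ((1 + 0.0085)^13 − 1) = €899,970.00 × 0.1163149… = €104,679.9474…
Penalties + interest = €238,492.0500 + €104,679.9474… = €343,172.00

€343,172.00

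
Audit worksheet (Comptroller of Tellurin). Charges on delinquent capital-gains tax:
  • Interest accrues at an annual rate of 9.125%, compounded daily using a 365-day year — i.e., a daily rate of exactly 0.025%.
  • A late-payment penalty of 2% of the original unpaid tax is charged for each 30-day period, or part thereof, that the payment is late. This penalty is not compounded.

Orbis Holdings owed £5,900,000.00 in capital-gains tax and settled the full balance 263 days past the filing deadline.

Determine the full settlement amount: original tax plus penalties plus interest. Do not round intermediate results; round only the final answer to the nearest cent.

Penalty periods: ⌈263/30⌉ = 9; penalty = 9 × 2% × £5,900,000.00 = £1,062,000.00
Interest: £5,900,000.00 × ((1 + 0.00025)^263 − 1) = £5,900,000.00 × 0.06795092… = £400,910.4166…
Total = £5,900,000.00 + £1,062,000.0000 + £400,910.4166… = £7,362,910.42

£7,362,910.42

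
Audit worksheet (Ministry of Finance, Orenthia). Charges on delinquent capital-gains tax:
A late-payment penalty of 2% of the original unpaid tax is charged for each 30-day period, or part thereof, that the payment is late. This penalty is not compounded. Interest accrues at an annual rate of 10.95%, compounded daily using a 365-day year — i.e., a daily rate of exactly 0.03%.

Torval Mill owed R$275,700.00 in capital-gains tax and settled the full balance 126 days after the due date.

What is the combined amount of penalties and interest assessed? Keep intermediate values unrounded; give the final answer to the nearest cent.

R$38,189.31

Penalty periods: ⌈126/30⌉ = 5; penalty = 5 × 2% × R$275,700.00 = R$27,570.00
Interest: R$275,700.00 × ((1 + 0.0003)^126 − 1) = R$275,700.00 × 0.03851762… = R$10,619.3079…
Penalties + interest = R$27,570.0000 + R$10,619.3079… = R$38,189.31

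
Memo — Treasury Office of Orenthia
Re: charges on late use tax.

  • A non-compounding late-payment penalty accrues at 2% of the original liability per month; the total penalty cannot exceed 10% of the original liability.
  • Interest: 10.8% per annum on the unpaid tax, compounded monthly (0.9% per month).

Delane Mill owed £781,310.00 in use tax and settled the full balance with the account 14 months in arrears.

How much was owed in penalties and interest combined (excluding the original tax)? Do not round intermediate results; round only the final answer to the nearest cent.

£182,547.65

Penalty (uncapped): 14 × 2% × £781,310.00 = £218,766.80; cap = 10% × £781,310.00 = £78,131.00 → penalty = £78,131.00
Interest: £781,310.00 × ((1 + 0.009)^14 − 1) = £781,310.00 × 0.1336430… = £104,416.6462…
Penalties + interest = £78,131.0000 + £104,416.6462… = £182,547.65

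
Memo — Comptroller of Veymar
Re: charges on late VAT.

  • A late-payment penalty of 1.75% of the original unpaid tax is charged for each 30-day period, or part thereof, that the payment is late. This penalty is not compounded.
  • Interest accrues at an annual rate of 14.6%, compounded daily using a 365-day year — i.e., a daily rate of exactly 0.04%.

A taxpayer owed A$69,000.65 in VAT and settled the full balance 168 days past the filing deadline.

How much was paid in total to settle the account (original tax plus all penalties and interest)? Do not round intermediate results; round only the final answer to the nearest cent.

Penalty periods: ⌈168/30⌉ = 6; penalty = 6 × 1.75% × A$69,000.65 = A$7,245.07…
Interest: A$69,000.65 × ((1 + 0.0004)^168 − 1) = A$69,000.65 × 0.06949499… = A$4,795.1994…
Total = A$69,000.65 + A$7,245.0683… + A$4,795.1994… = A$81,040.92

A$81,040.92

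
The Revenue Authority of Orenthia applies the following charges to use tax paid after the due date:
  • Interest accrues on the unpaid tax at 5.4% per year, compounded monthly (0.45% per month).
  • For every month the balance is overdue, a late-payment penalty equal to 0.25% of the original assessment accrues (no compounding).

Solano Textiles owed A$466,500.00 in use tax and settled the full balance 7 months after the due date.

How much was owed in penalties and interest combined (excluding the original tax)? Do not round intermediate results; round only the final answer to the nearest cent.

A$23,058.37

Late-payment penalty = 0.25% × A$466,500.00 × 7 mo = A$8,163.75
Interest: A$466,500.00 × ((1 + 0.0045)^7 − 1) = A$466,500.00 × 0.0319285… = A$14,894.6237…
Penalties + interest = A$8,163.7500 + A$14,894.6237… = A$23,058.37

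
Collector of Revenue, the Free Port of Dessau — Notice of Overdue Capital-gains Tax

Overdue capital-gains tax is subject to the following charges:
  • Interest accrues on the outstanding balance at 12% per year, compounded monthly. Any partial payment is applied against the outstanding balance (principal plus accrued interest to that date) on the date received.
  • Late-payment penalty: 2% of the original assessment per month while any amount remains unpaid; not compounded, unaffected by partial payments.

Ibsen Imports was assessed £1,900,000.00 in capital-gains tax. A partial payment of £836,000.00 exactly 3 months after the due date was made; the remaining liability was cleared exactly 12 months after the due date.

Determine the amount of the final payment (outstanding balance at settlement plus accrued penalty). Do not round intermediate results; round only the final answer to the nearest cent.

Monthly rate = 12% ÷ 12 = 1%
Balance at month 3: £1,900,000.0000 × (1 + 0.01)^3 = £1,957,571.9000
After £836,000.00 payment: £1,957,571.9000 − £836,000.00 = £1,121,571.9000
Balance at month 12: £1,121,571.9000 × (1 + 0.01)^9 = £1,226,646.6693…
Penalty: 12 × 2% × £1,900,000.00 = £456,000.00
Final settlement = outstanding balance + penalty = £1,226,646.6693… + £456,000.00 = £1,682,646.67

£1,682,646.67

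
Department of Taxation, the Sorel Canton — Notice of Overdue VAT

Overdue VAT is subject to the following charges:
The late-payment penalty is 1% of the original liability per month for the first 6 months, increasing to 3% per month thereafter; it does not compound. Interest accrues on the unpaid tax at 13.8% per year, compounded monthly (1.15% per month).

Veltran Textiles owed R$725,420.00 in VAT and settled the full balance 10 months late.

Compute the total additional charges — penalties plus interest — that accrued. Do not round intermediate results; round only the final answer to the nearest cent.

R$218,451.15

Penalty, months 1–6: 6 × 1% × R$725,420.00 = R$43,525.20
Penalty, months 7–10: 4 × 3% × R$725,420.00 = R$87,050.40
Interest: R$725,420.00 × ((1 + 0.0115)^10 − 1) = R$725,420.00 × 0.1211375… = R$87,875.5501…
Penalties + interest = R$130,575.6000 + R$87,875.5501… = R$218,451.15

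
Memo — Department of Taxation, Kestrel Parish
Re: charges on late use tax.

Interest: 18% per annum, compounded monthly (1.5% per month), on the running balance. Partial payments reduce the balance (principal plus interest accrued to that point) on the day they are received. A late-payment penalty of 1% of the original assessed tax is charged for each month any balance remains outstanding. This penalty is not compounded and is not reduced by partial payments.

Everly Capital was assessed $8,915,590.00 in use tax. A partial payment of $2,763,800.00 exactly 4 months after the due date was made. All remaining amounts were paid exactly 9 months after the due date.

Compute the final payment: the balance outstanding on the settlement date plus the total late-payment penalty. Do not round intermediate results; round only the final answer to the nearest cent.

$8,019,001.80

Balance at month 4: $8,915,590.0000 × (1 + 0.015)^4 = $9,462,682.2583…
After $2,763,800.00 payment: $9,462,682.2583… − $2,763,800.00 = $6,698,882.2583…
Balance at month 9: $6,698,882.2583… × (1 + 0.015)^5 = $7,216,598.7008…
Penalty: 9 × 1% × $8,915,590.00 = $802,403.10
Final settlement = outstanding balance + penalty = $7,216,598.7008… + $802,403.10 = $8,019,001.80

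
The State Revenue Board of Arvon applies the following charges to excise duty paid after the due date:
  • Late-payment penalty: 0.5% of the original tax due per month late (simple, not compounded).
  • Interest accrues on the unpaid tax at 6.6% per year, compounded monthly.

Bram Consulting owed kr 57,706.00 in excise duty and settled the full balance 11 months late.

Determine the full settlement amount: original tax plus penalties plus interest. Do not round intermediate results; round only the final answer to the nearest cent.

kr 64,468.65

Late-payment penalty = 0.5% × kr 57,706.00 × 11 mo = kr 3,173.83
Interest (6.6%/yr ÷ 12 = 0.55%/month): kr 57,706.00 × ((1 + 0.0055)^11 − 1) = kr 3,588.8231…
Total = kr 57,706.00 + kr 3,173.8300 + kr 3,588.8231… = kr 64,468.65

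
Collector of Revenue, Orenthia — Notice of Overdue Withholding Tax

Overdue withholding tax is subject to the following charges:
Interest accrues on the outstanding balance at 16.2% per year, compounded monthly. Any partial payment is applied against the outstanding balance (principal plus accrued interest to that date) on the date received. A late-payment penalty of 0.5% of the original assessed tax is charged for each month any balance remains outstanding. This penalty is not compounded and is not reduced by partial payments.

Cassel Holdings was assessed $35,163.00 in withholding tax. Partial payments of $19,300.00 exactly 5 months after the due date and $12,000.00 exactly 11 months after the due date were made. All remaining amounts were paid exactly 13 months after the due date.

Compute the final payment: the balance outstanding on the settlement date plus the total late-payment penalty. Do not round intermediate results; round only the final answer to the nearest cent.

$10,333.38

Monthly rate = 16.2% ÷ 12 = 1.35%
Balance at month 5: $35,163.0000 × (1 + 0.0135)^5 = $37,601.4581…
After $19,300.00 payment: $37,601.4581… − $19,300.00 = $18,301.4581…
Balance at month 11: $18,301.4581… × (1 + 0.0135)^6 = $19,834.8175…
After $12,000.00 payment: $19,834.8175… − $12,000.00 = $7,834.8175…
Balance at month 13: $7,834.8175… × (1 + 0.0135)^2 = $8,047.7855…
Penalty: 13 × 0.5% × $35,163.00 = $2,285.60…
Final settlement = outstanding balance + penalty = $8,047.7855… + $2,285.60… = $10,333.38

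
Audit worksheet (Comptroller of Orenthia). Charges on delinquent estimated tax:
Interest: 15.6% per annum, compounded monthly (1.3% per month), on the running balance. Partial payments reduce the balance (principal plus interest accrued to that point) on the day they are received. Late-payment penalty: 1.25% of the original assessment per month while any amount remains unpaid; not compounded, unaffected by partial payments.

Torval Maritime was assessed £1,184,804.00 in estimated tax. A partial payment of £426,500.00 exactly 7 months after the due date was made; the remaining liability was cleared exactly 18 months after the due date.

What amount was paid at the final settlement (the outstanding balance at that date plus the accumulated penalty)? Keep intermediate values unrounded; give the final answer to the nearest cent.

Balance at month 7: £1,184,804.0000 × (1 + 0.013)^7 = £1,296,918.3325…
After £426,500.00 payment: £1,296,918.3325… − £426,500.00 = £870,418.3325…
Balance at month 18: £870,418.3325… × (1 + 0.013)^11 = £1,003,302.5786…
Penalty: 18 × 1.25% × £1,184,804.00 = £266,580.90
Final settlement = outstanding balance + penalty = £1,003,302.5786… + £266,580.90 = £1,269,883.48

£1,269,883.48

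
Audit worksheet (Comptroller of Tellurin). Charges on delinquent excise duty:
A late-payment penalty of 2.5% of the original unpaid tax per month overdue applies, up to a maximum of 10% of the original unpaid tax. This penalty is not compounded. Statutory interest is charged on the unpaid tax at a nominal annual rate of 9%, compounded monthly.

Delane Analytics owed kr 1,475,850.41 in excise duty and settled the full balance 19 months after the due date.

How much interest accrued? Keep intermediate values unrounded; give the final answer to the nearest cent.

kr 225,126.36

Interest (9%/yr ÷ 12 = 0.75%/month): kr 1,475,850.41 × ((1 + 0.0075)^19 − 1) = kr 225,126.3568…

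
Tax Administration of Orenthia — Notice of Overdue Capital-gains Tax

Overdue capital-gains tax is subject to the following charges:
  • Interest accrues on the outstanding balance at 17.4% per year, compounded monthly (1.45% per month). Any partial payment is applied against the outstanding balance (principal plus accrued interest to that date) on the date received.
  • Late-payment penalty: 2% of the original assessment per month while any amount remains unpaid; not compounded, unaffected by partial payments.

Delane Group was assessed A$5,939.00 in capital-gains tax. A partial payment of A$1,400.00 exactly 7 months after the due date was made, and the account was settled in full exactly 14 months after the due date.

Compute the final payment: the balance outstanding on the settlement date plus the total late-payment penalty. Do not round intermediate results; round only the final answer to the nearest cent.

Balance at month 7: A$5,939.0000 × (1 + 0.0145)^7 = A$6,568.6736…
After A$1,400.00 payment: A$6,568.6736… − A$1,400.00 = A$5,168.6736…
Balance at month 14: A$5,168.6736… × (1 + 0.0145)^7 = A$5,716.6746…
Penalty: 14 × 2% × A$5,939.00 = A$1,662.92
Final settlement = outstanding balance + penalty = A$5,716.6746… + A$1,662.92 = A$7,379.59

A$7,379.59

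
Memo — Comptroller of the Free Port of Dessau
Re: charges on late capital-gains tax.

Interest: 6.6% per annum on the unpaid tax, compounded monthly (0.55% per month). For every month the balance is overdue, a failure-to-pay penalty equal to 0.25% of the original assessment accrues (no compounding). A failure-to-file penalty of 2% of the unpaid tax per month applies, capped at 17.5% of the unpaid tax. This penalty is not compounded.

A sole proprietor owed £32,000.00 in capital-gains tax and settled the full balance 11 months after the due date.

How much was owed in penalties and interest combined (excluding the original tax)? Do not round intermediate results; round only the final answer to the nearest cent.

£8,470.13

Failure-to-file: 11 × 2% × £32,000.00 = £7,040.00, capped at 17.5% × £32,000.00 = £5,600.00
Failure-to-pay penalty = 0.25% × £32,000.00 × 11 mo = £880.00
Interest: £32,000.00 × ((1 + 0.0055)^11 − 1) = £32,000.00 × 0.0621915… = £1,990.1282…
Penalties + interest = £6,480.0000 + £1,990.1282… = £8,470.13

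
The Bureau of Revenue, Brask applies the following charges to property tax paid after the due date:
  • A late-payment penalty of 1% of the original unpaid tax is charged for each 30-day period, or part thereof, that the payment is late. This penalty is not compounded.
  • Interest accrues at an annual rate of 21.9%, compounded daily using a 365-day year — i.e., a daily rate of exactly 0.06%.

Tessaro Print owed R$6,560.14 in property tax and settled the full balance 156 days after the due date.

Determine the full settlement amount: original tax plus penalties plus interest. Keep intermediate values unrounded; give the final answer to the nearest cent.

Penalty periods: ⌈156/30⌉ = 6; penalty = 6 × 1% × R$6,560.14 = R$393.61…
Interest: R$6,560.14 × ((1 + 0.0006)^156 − 1) = R$6,560.14 × 0.09808959… = R$643.4814…
Total = R$6,560.14 + R$393.6084 + R$643.4814… = R$7,597.23

R$7,597.23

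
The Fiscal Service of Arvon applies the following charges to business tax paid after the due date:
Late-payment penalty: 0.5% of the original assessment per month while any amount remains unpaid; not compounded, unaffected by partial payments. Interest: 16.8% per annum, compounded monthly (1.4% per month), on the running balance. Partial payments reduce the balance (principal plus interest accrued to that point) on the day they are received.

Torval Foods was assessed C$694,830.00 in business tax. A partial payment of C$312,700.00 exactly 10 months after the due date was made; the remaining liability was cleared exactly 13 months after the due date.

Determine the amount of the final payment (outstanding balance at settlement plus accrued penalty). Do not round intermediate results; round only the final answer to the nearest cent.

C$551,622.31

Balance at month 10: C$694,830.0000 × (1 + 0.014)^10 = C$798,469.0949…
After C$312,700.00 payment: C$798,469.0949… − C$312,700.00 = C$485,769.0949…
Balance at month 13: C$485,769.0949… × (1 + 0.014)^3 = C$506,458.3621…
Penalty: 13 × 0.5% × C$694,830.00 = C$45,163.95
Final settlement = outstanding balance + penalty = C$506,458.3621… + C$45,163.95 = C$551,622.31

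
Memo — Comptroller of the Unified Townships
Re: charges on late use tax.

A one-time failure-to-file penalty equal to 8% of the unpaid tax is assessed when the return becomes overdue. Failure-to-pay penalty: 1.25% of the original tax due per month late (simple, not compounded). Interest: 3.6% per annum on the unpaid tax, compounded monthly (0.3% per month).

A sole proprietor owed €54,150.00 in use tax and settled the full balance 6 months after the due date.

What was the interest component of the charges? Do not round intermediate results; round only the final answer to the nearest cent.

€982.04

Interest: €54,150.00 × ((1 + 0.003)^6 − 1) = €54,150.00 × 0.0181355… = €982.0396…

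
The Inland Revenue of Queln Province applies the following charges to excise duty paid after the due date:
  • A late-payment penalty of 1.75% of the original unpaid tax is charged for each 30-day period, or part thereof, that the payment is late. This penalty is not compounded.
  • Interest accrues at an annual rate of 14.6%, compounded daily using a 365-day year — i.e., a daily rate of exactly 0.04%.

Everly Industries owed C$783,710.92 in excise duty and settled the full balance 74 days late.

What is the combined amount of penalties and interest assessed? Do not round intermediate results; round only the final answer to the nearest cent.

C$64,684.63

Penalty periods: ⌈74/30⌉ = 3; penalty = 3 × 1.75% × C$783,710.92 = C$41,144.82…
Interest: C$783,710.92 × ((1 + 0.0004)^74 − 1) = C$783,710.92 × 0.03003634… = C$23,539.8064…
Penalties + interest = C$41,144.8233 + C$23,539.8064… = C$64,684.63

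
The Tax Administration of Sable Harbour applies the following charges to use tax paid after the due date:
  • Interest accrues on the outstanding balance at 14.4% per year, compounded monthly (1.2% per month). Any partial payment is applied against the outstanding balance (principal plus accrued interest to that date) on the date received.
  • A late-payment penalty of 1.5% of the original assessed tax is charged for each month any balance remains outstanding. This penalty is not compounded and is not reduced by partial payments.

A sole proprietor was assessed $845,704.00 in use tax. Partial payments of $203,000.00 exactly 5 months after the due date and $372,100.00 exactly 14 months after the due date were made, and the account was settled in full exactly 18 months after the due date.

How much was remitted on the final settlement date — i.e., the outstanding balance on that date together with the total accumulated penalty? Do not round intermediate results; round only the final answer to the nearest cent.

Balance at month 5: $845,704.0000 × (1 + 0.012)^5 = $897,678.7554…
After $203,000.00 payment: $897,678.7554… − $203,000.00 = $694,678.7554…
Balance at month 14: $694,678.7554… × (1 + 0.012)^9 = $773,407.9466…
After $372,100.00 payment: $773,407.9466… − $372,100.00 = $401,307.9466…
Balance at month 18: $401,307.9466… × (1 + 0.012)^4 = $420,920.2403…
Penalty: 18 × 1.5% × $845,704.00 = $228,340.08
Final settlement = outstanding balance + penalty = $420,920.2403… + $228,340.08 = $649,260.32

$649,260.32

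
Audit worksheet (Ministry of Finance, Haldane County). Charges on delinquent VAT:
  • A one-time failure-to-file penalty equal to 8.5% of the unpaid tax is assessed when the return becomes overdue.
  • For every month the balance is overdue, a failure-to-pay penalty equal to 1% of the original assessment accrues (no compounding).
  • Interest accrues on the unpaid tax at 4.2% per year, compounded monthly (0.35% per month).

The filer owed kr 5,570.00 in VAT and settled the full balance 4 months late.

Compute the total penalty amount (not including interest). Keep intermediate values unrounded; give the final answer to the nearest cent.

kr 696.25

Failure-to-file penalty: 8.5% × kr 5,570.00 = kr 473.45
Failure-to-pay penalty = 1% × kr 5,570.00 × 4 mo = kr 222.80
Total penalty = kr 473.45 + kr 222.80 = kr 696.25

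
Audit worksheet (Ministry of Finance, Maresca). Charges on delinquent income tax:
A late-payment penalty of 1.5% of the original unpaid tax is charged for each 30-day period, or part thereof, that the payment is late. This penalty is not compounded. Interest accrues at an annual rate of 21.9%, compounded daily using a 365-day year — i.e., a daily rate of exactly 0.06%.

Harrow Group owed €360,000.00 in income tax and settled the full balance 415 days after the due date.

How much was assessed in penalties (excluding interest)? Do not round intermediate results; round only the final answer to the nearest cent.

€75,600.00

Penalty periods: ⌈415/30⌉ = 14; penalty = 14 × 1.5% × €360,000.00 = €75,600.00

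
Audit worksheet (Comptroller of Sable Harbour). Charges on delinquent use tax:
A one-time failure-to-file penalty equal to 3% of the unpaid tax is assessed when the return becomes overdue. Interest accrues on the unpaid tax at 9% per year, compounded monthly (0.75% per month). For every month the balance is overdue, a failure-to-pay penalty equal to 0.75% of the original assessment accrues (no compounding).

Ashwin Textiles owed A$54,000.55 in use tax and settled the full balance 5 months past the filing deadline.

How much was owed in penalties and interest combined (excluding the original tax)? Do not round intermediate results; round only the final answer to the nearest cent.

Failure-to-file penalty: 3% × A$54,000.55 = A$1,620.02…
Failure-to-pay penalty: 5 × 0.75% × A$54,000.55 = A$2,025.02…
Interest: A$54,000.55 × ((1 + 0.0075)^5 − 1) = A$54,000.55 × 0.0380667… = A$2,055.6246…
Penalties + interest = A$3,645.0371… + A$2,055.6246… = A$5,700.66

A$5,700.66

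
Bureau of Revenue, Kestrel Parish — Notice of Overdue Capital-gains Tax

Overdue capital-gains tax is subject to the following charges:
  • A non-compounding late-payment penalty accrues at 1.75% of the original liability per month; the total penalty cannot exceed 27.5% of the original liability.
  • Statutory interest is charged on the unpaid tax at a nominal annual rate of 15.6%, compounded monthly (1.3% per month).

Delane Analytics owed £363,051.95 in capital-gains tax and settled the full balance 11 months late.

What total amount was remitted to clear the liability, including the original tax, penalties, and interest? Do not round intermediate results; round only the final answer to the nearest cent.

Penalty: 11 × 1.75% × £363,051.95 = £69,887.50… (below the 27.5% cap of £99,839.29…)
Interest: £363,051.95 × ((1 + 0.013)^11 − 1) = £363,051.95 × 0.1526671… = £55,426.0898…
Total = £363,051.95 + £69,887.5004… + £55,426.0898… = £488,365.54

£488,365.54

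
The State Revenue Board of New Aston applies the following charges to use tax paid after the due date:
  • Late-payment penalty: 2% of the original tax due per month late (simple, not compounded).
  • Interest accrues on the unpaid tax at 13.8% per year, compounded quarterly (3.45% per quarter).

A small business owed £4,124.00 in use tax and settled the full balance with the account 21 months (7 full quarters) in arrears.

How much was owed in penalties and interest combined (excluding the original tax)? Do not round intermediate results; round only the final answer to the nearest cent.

£2,837.24

Late-payment penalty: 21 × 2% × £4,124.00 = £1,732.08
Interest: £4,124.00 × ((1 + 0.0345)^7 − 1) = £4,124.00 × 0.2679831… = £1,105.1623…
Penalties + interest = £1,732.0800 + £1,105.1623… = £2,837.24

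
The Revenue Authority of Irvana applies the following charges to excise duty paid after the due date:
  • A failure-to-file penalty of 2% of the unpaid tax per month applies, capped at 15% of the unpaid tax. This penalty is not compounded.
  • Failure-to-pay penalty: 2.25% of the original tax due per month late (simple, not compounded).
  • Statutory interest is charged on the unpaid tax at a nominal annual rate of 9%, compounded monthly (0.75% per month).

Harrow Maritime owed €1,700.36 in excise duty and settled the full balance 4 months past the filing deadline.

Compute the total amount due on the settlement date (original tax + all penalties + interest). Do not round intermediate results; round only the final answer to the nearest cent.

€2,041.01

Failure-to-file: 4 × 2% × €1,700.36 = €136.03… (under the 15% cap)
Failure-to-pay penalty: 4 × 2.25% × €1,700.36 = €153.03…
Interest: €1,700.36 × ((1 + 0.0075)^4 − 1) = €1,700.36 × 0.0303392… = €51.5875…
Total = €1,700.36 + €289.0612 + €51.5875… = €2,041.01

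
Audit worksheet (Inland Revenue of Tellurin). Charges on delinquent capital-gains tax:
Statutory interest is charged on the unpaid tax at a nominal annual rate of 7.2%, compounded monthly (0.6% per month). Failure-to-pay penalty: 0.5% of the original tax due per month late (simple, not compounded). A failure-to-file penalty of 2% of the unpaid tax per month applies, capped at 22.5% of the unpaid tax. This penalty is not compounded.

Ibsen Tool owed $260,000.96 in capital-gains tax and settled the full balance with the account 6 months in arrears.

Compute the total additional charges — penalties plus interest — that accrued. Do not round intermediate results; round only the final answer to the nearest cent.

$48,501.71

Failure-to-file: 6 × 2% × $260,000.96 = $31,200.12… (under the 22.5% cap)
Failure-to-pay penalty: 6 × 0.5% × $260,000.96 = $7,800.03…
Interest: $260,000.96 × ((1 + 0.006)^6 − 1) = $260,000.96 × 0.0365443… = $9,501.5633…
Penalties + interest = $39,000.1440 + $9,501.5633… = $48,501.71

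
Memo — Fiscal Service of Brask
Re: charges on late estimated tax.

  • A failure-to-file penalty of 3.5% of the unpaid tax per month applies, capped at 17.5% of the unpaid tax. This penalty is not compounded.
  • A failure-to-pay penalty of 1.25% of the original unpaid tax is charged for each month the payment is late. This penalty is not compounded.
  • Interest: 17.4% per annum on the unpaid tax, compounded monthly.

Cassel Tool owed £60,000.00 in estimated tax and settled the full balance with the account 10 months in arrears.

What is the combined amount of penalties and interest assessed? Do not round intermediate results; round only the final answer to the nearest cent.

Failure-to-file: 10 × 3.5% × £60,000.00 = £21,000.00, capped at 17.5% × £60,000.00 = £10,500.00
Failure-to-pay penalty: 10 × 1.25% × £60,000.00 = £7,500.00
Interest (17.4%/yr ÷ 12 = 1.45%/month): £60,000.00 × ((1 + 0.0145)^10 − 1) = £9,290.1919…
Penalties + interest = £18,000.0000 + £9,290.1919… = £27,290.19

£27,290.19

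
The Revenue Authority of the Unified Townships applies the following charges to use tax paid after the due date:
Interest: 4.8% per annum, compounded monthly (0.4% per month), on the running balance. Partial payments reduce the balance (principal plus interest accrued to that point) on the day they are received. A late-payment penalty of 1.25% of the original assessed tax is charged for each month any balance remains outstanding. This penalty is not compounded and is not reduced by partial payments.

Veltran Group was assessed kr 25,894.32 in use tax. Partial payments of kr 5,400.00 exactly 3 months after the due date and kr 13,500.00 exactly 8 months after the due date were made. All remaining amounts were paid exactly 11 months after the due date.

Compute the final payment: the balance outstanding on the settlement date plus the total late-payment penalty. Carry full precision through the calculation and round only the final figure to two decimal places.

Balance at month 3: kr 25,894.3200 × (1 + 0.004)^3 = kr 26,206.2964…
After kr 5,400.00 payment: kr 26,206.2964… − kr 5,400.00 = kr 20,806.2964…
Balance at month 8: kr 20,806.2964… × (1 + 0.004)^5 = kr 21,225.7647…
After kr 13,500.00 payment: kr 21,225.7647… − kr 13,500.00 = kr 7,725.7647…
Balance at month 11: kr 7,725.7647… × (1 + 0.004)^3 = kr 7,818.8452…
Penalty: 11 × 1.25% × kr 25,894.32 = kr 3,560.47…
Final settlement = outstanding balance + penalty = kr 7,818.8452… + kr 3,560.47… = kr 11,379.31

kr 11,379.31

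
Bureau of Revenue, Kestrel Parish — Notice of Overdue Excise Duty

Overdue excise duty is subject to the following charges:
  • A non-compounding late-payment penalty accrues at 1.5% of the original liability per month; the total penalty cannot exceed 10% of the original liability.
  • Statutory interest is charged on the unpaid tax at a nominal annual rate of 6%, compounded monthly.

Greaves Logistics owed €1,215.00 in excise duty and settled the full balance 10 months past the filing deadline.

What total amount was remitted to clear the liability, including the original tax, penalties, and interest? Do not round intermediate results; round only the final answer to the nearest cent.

Penalty (uncapped): 10 × 1.5% × €1,215.00 = €182.25; cap = 10% × €1,215.00 = €121.50 → penalty = €121.50
Interest (6%/yr ÷ 12 = 0.5%/month): €1,215.00 × ((1 + 0.005)^10 − 1) = €62.1353…
Total = €1,215.00 + €121.5000 + €62.1353… = €1,398.64

€1,398.64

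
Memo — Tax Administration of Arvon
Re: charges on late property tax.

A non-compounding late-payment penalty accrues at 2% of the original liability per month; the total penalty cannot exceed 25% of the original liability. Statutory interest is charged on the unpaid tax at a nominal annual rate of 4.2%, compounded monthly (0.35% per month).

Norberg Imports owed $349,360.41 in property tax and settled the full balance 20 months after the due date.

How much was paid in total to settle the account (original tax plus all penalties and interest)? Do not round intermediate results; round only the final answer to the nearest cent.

$461,986.21

Penalty (uncapped): 20 × 2% × $349,360.41 = $139,744.16…; cap = 25% × $349,360.41 = $87,340.10… → penalty = $87,340.10…
Interest: $349,360.41 × ((1 + 0.0035)^20 − 1) = $349,360.41 × 0.0723771… = $25,285.6978…
Total = $349,360.41 + $87,340.1025 + $25,285.6978… = $461,986.21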